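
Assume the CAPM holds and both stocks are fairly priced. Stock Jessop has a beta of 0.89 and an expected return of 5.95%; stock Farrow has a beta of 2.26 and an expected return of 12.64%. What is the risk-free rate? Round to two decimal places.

Both satisfy E(R) = R_f + β·MRP, so the slope of the SML is
MRP = (12.64% − 5.95%) / (2.26 − 0.89) = 6.69% / 1.37 = 4.8832%
R_f = E(R_Jessop) − β_Jessop·MRP = 5.95% − 0.89 × 4.8832% = 1.6040%

1.60%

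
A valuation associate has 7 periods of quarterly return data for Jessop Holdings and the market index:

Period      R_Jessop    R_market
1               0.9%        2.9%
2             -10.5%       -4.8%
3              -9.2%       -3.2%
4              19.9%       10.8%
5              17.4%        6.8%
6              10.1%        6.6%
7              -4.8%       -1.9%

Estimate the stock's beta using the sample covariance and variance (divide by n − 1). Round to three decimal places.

Mean R_i = (0.9 − 10.5 − 9.2 + 19.9 + 17.4 + 10.1 − 4.8) / 7 = 3.4000%
Mean R_m = (2.9 − 4.8 − 3.2 + 10.8 + 6.8 + 6.6 − 1.9) / 7 = 2.4571%
Σ(R_i − R̄_i)(R_m − R̄_m) = 432.9900  ⇒  Cov = 432.9900 / 6 = 72.1650
Σ(R_m − R̄_m)² = 209.4771  ⇒  Var(R_m) = 209.4771 / 6 = 34.9129
β = Cov / Var(R_m) = 72.1650 / 34.9129 = 2.0670

2.067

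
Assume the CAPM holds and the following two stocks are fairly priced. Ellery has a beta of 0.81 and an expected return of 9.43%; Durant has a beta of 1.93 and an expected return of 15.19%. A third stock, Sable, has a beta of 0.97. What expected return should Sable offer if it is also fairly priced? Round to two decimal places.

MRP (SML slope) = (15.19% − 9.43%) / (1.93 − 0.81) = 5.76% / 1.12 = 5.1429%
R_f (intercept) = 9.43% − 0.81 × 5.1429% = 5.2643%
E(R_Sable) = R_f + β × MRP = 5.2643% + 0.97 × 5.1429% = 10.25%

10.25%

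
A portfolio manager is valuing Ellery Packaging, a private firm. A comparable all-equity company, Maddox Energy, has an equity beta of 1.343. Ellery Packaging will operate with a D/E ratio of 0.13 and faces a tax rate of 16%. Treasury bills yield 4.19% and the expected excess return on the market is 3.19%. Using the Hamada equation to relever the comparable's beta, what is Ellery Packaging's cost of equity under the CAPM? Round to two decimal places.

β_L = β_U × [1 + (1 − t)(D/E)] = 1.343 × [1 + (1 − 0.16) × 0.13]
    = 1.343 × [1 + 0.84 × 0.13] = 1.343 × 1.1092 = 1.4897
E(R) = R_f + β_L × MRP = 4.19% + 1.4897 × 3.19% = 8.94%

8.94%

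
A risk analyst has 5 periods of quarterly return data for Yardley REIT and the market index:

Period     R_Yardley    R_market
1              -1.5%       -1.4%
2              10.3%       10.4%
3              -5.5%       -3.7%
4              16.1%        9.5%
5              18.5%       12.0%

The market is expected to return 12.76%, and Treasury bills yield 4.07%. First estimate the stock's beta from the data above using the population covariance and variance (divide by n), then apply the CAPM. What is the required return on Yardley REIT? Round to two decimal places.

Mean R_i = (-1.5 + 10.3 − 5.5 + 16.1 + 18.5) / 5 = 7.5800%
Mean R_m = (-1.4 + 10.4 − 3.7 + 9.5 + 12.0) / 5 = 5.3600%
Σ(R_i − R̄_i)(R_m − R̄_m) = 301.3760  ⇒  Cov = 301.3760 / 5 = 60.2752
Σ(R_m − R̄_m)² = 214.4120  ⇒  Var(R_m) = 214.4120 / 5 = 42.8824
β = Cov / Var(R_m) = 60.2752 / 42.8824 = 1.4056
MRP = 12.76% − 4.07% = 8.69%
E(R) = R_f + β × MRP = 4.07% + 1.4056 × 8.69% = 16.28%

16.28%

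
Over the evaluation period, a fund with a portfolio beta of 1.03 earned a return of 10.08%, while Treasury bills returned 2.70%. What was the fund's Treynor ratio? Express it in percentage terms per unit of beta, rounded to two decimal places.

7.17%

Treynor = (R_P − R_f) / β_P = (10.08% − 2.70%) / 1.0300 = 7.38% / 1.0300 = 7.17%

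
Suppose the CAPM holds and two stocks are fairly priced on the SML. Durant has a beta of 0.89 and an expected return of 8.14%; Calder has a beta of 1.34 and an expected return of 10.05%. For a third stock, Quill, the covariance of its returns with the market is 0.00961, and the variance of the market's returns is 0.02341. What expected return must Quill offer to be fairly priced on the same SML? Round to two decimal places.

6.10%

MRP = (10.05% − 8.14%) / (1.34 − 0.89) = 4.2444%
R_f = 8.14% − 0.89 × 4.2444% = 4.3625%
β_Quill = Cov / Var(R_m) = 0.00961 / 0.02341 = 0.4105
E(R_Quill) = R_f + β × MRP = 4.3625% + 0.4105 × 4.2444% = 6.10%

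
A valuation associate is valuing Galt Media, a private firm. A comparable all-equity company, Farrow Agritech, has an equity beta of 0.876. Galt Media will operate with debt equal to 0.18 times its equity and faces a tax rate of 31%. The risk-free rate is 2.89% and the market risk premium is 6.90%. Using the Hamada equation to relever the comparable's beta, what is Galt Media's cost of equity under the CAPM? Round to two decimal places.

β_L = β_U × [1 + (1 − t)(D/E)] = 0.876 × [1 + (1 − 0.31) × 0.18]
    = 0.876 × [1 + 0.69 × 0.18] = 0.876 × 1.1242 = 0.9848
E(R) = R_f + β_L × MRP = 2.89% + 0.9848 × 6.90% = 9.69%

9.69%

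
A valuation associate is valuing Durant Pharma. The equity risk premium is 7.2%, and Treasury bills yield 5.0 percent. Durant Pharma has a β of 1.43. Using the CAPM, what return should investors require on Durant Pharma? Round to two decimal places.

15.30%

E(R) = R_f + β × MRP = 5.0% + 1.43 × 7.2% = 15.30%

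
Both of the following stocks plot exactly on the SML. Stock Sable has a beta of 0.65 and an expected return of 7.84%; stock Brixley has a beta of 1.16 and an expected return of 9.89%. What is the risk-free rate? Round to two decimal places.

5.23%

Both satisfy E(R) = R_f + β·MRP, so the slope of the SML is
MRP = (9.89% − 7.84%) / (1.16 − 0.65) = 2.05% / 0.51 = 4.0196%
R_f = E(R_Sable) − β_Sable·MRP = 7.84% − 0.65 × 4.0196% = 5.2273%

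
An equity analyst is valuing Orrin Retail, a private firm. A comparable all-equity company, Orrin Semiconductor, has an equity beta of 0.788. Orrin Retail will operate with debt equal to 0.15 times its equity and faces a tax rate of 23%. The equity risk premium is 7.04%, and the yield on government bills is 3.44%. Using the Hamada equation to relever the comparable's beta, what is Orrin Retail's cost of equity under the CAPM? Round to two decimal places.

β_L = β_U × [1 + (1 − t)(D/E)] = 0.788 × [1 + (1 − 0.23) × 0.15]
    = 0.788 × [1 + 0.77 × 0.15] = 0.788 × 1.1155 = 0.8790
E(R) = R_f + β_L × MRP = 3.44% + 0.8790 × 7.04% = 9.63%

9.63%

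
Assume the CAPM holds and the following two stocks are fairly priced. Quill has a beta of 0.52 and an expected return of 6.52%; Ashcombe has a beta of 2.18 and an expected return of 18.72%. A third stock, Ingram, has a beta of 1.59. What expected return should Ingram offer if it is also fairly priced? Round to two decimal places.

14.38%

MRP (SML slope) = (18.72% − 6.52%) / (2.18 − 0.52) = 12.20% / 1.66 = 7.3494%
R_f (intercept) = 6.52% − 0.52 × 7.3494% = 2.6983%
E(R_Ingram) = R_f + β × MRP = 2.6983% + 1.59 × 7.3494% = 14.38%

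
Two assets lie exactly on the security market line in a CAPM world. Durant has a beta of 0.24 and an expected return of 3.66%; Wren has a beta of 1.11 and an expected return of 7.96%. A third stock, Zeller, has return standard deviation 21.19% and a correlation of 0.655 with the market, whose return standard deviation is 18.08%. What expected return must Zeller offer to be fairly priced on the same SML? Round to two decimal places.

MRP = (7.96% − 3.66%) / (1.11 − 0.24) = 4.9425%
R_f = 3.66% − 0.24 × 4.9425% = 2.4738%
β_Zeller = ρ·σ_i/σ_m = 0.655 × 21.19 / 18.08 = 0.7677
E(R_Zeller) = R_f + β × MRP = 2.4738% + 0.7677 × 4.9425% = 6.27%

6.27%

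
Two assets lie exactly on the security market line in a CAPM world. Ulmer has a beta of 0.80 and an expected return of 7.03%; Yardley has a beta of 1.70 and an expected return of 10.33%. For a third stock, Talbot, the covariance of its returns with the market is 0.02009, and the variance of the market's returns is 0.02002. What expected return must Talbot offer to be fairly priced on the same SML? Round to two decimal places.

MRP = (10.33% − 7.03%) / (1.70 − 0.80) = 3.6667%
R_f = 7.03% − 0.80 × 3.6667% = 4.0966%
β_Talbot = Cov / Var(R_m) = 0.02009 / 0.02002 = 1.0035
E(R_Talbot) = R_f + β × MRP = 4.0966% + 1.0035 × 3.6667% = 7.78%

7.78%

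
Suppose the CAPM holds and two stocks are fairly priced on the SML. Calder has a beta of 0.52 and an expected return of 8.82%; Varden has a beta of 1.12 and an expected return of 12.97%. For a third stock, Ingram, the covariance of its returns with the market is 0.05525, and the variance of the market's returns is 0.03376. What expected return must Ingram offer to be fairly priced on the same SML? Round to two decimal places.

MRP = (12.97% − 8.82%) / (1.12 − 0.52) = 6.9167%
R_f = 8.82% − 0.52 × 6.9167% = 5.2233%
β_Ingram = Cov / Var(R_m) = 0.05525 / 0.03376 = 1.6366
E(R_Ingram) = R_f + β × MRP = 5.2233% + 1.6366 × 6.9167% = 16.54%

16.54%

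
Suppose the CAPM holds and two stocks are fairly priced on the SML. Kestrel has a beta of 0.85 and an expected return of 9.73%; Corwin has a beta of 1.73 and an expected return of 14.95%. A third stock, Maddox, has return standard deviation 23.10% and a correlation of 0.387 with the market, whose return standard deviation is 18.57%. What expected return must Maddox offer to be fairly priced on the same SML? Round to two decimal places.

MRP = (14.95% − 9.73%) / (1.73 − 0.85) = 5.9318%
R_f = 9.73% − 0.85 × 5.9318% = 4.6880%
β_Maddox = ρ·σ_i/σ_m = 0.387 × 23.10 / 18.57 = 0.4814
E(R_Maddox) = R_f + β × MRP = 4.6880% + 0.4814 × 5.9318% = 7.54%

7.54%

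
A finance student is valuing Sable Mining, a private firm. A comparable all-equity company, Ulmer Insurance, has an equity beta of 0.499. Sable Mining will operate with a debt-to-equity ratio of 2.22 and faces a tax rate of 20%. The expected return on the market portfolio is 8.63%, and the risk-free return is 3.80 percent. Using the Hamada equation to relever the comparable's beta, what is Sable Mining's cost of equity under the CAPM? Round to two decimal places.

β_L = β_U × [1 + (1 − t)(D/E)] = 0.499 × [1 + (1 − 0.20) × 2.22]
    = 0.499 × [1 + 0.80 × 2.22] = 0.499 × 2.7760 = 1.3852
MRP = 8.63% − 3.80% = 4.83%
E(R) = R_f + β_L × MRP = 3.80% + 1.3852 × 4.83% = 10.49%

10.49%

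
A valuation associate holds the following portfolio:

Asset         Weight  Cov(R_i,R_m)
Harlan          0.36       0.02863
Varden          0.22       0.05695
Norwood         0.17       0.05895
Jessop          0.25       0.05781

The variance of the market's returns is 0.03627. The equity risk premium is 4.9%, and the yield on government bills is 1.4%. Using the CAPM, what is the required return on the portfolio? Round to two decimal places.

β_Harlan = 0.02863 / 0.03627 = 0.7894
β_Varden = 0.05695 / 0.03627 = 1.5702
β_Norwood = 0.05895 / 0.03627 = 1.6253
β_Jessop = 0.05781 / 0.03627 = 1.5939
β_P = Σ w_i β_i = 0.36×0.7894 + 0.22×1.5702 + 0.17×1.6253 + 0.25×1.5939 = 1.3044
E(R_P) = R_f + β_P × MRP = 1.4% + 1.3044 × 4.9% = 7.79%

7.79%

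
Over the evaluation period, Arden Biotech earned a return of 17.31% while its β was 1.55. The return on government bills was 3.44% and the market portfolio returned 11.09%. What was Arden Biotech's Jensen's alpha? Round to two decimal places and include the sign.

+2.01%

Market excess return = 11.09% − 3.44% = 7.65%
CAPM benchmark = R_f + β(R_m − R_f) = 3.44% + 1.55 × 7.65% = 15.2975%
α = actual − benchmark = 17.31% − 15.2975% = +2.01%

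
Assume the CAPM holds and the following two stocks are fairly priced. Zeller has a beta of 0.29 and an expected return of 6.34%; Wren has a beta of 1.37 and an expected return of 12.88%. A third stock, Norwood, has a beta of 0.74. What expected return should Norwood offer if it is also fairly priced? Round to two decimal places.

MRP (SML slope) = (12.88% − 6.34%) / (1.37 − 0.29) = 6.54% / 1.08 = 6.0556%
R_f (intercept) = 6.34% − 0.29 × 6.0556% = 4.5839%
E(R_Norwood) = R_f + β × MRP = 4.5839% + 0.74 × 6.0556% = 9.07%

9.07%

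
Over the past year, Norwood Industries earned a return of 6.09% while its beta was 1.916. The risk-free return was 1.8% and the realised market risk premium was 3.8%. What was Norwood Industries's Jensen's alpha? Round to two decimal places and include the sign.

-2.99%

CAPM benchmark = R_f + β(R_m − R_f) = 1.8% + 1.916 × 3.8% = 9.0808%
α = actual − benchmark = 6.09% − 9.0808% = -2.99%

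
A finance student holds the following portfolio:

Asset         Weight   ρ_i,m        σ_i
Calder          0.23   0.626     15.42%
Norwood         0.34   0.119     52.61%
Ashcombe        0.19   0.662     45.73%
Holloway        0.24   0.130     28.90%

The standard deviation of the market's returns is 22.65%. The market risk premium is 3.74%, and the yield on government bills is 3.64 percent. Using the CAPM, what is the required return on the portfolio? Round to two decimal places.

β_Calder = 0.626 × 15.42% / 22.65% = 0.4262
β_Norwood = 0.119 × 52.61% / 22.65% = 0.2764
β_Ashcombe = 0.662 × 45.73% / 22.65% = 1.3366
β_Holloway = 0.130 × 28.90% / 22.65% = 0.1659
β_P = Σ w_i β_i = 0.23×0.4262 + 0.34×0.2764 + 0.19×1.3366 + 0.24×0.1659 = 0.4858
E(R_P) = R_f + β_P × MRP = 3.64% + 0.4858 × 3.74% = 5.46%

5.46%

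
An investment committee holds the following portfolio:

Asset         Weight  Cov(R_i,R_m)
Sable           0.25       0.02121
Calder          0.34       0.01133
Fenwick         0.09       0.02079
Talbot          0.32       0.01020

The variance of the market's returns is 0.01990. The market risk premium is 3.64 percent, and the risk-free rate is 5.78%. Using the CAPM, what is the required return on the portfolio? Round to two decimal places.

8.39%

β_Sable = 0.02121 / 0.01990 = 1.0658
β_Calder = 0.01133 / 0.01990 = 0.5693
β_Fenwick = 0.02079 / 0.01990 = 1.0447
β_Talbot = 0.01020 / 0.01990 = 0.5126
β_P = Σ w_i β_i = 0.25×1.0658 + 0.34×0.5693 + 0.09×1.0447 + 0.32×0.5126 = 0.7181
E(R_P) = R_f + β_P × MRP = 5.78% + 0.7181 × 3.64% = 8.39%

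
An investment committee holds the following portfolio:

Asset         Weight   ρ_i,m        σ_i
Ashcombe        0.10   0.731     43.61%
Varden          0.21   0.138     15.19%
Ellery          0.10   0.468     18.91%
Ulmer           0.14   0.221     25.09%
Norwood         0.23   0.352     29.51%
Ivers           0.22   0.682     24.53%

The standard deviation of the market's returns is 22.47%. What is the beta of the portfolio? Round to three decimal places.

0.506

β_Ashcombe = 0.731 × 43.61% / 22.47% = 1.4187
β_Varden = 0.138 × 15.19% / 22.47% = 0.0933
β_Ellery = 0.468 × 18.91% / 22.47% = 0.3939
β_Ulmer = 0.221 × 25.09% / 22.47% = 0.2468
β_Norwood = 0.352 × 29.51% / 22.47% = 0.4623
β_Ivers = 0.682 × 24.53% / 22.47% = 0.7445
β_P = Σ w_i β_i = 0.10×1.4187 + 0.21×0.0933 + 0.10×0.3939 + 0.14×0.2468 + 0.23×0.4623 + 0.22×0.7445 = 0.5055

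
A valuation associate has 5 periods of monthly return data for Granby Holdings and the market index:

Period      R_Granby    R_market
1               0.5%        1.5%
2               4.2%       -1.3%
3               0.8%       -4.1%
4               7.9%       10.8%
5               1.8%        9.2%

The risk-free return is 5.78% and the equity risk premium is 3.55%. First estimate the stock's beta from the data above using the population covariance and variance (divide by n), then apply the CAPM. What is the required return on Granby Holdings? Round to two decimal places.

Mean R_i = (0.5 + 4.2 + 0.8 + 7.9 + 1.8) / 5 = 3.0400%
Mean R_m = (1.5 − 1.3 − 4.1 + 10.8 + 9.2) / 5 = 3.2200%
Σ(R_i − R̄_i)(R_m − R̄_m) = 44.9460  ⇒  Cov = 44.9460 / 5 = 8.9892
Σ(R_m − R̄_m)² = 170.1880  ⇒  Var(R_m) = 170.1880 / 5 = 34.0376
β = Cov / Var(R_m) = 8.9892 / 34.0376 = 0.2641
E(R) = R_f + β × MRP = 5.78% + 0.2641 × 3.55% = 6.72%

6.72%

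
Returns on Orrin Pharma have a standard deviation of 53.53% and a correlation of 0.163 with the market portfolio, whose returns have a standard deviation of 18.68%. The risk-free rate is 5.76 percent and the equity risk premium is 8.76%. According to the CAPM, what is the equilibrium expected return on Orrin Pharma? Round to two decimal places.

9.85%

β = ρ × σ_i / σ_m = 0.163 × 53.53% / 18.68% = 0.4671
E(R) = 5.76% + 0.4671 × 8.76% = 9.85%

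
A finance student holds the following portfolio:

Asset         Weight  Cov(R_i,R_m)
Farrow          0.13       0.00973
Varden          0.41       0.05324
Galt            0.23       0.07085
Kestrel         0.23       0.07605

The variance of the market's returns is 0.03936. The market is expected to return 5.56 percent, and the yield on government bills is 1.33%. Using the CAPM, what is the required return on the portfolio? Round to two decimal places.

β_Farrow = 0.00973 / 0.03936 = 0.2472
β_Varden = 0.05324 / 0.03936 = 1.3526
β_Galt = 0.07085 / 0.03936 = 1.8001
β_Kestrel = 0.07605 / 0.03936 = 1.9322
β_P = Σ w_i β_i = 0.13×0.2472 + 0.41×1.3526 + 0.23×1.8001 + 0.23×1.9322 = 1.4451
MRP = 5.56% − 1.33% = 4.23%
E(R_P) = R_f + β_P × MRP = 1.33% + 1.4451 × 4.23% = 7.44%

7.44%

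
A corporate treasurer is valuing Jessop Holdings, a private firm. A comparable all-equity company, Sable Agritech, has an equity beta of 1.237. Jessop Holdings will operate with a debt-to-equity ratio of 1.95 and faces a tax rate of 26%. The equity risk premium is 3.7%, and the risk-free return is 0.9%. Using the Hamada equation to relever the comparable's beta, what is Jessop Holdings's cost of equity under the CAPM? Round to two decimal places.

β_L = β_U × [1 + (1 − t)(D/E)] = 1.237 × [1 + (1 − 0.26) × 1.95]
    = 1.237 × [1 + 0.74 × 1.95] = 1.237 × 2.4430 = 3.0220
E(R) = R_f + β_L × MRP = 0.9% + 3.0220 × 3.7% = 12.08%

12.08%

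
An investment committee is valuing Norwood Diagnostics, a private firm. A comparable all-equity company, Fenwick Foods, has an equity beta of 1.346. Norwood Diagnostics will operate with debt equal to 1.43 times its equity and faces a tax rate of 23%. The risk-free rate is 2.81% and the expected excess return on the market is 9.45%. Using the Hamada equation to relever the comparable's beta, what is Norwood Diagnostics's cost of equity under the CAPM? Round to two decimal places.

β_L = β_U × [1 + (1 − t)(D/E)] = 1.346 × [1 + (1 − 0.23) × 1.43]
    = 1.346 × [1 + 0.77 × 1.43] = 1.346 × 2.1011 = 2.8281
E(R) = R_f + β_L × MRP = 2.81% + 2.8281 × 9.45% = 29.54%

29.54%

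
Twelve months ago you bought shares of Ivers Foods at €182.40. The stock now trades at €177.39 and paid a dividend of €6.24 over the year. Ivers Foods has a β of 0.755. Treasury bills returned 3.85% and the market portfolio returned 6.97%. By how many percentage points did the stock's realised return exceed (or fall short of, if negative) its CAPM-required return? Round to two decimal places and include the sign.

Realised HPR = (P1 + D1 − P0) / P0 = (177.39 + 6.24 − 182.40) / 182.40 = 1.23 / 182.40 = 0.6743%
MRP = 6.97% − 3.85% = 3.12%
CAPM required = R_f + β·MRP = 3.85% + 0.755 × 3.12% = 6.20560%
α = realised − required = 0.6743% − 6.20560% = -5.53%

-5.53%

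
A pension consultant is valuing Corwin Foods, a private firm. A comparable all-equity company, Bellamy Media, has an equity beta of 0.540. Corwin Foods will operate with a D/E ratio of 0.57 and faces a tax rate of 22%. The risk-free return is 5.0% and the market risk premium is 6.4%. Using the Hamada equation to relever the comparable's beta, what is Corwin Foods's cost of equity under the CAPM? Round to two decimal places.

9.99%

β_L = β_U × [1 + (1 − t)(D/E)] = 0.540 × [1 + (1 − 0.22) × 0.57]
    = 0.540 × [1 + 0.78 × 0.57] = 0.540 × 1.4446 = 0.7801
E(R) = R_f + β_L × MRP = 5.0% + 0.7801 × 6.4% = 9.99%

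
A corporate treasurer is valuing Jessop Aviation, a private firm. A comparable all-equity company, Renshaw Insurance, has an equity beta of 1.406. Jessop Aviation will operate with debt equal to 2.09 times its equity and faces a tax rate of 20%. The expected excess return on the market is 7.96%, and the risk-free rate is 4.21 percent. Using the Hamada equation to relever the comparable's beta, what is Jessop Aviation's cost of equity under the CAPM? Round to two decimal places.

34.11%

β_L = β_U × [1 + (1 − t)(D/E)] = 1.406 × [1 + (1 − 0.20) × 2.09]
    = 1.406 × [1 + 0.80 × 2.09] = 1.406 × 2.6720 = 3.7568
E(R) = R_f + β_L × MRP = 4.21% + 3.7568 × 7.96% = 34.11%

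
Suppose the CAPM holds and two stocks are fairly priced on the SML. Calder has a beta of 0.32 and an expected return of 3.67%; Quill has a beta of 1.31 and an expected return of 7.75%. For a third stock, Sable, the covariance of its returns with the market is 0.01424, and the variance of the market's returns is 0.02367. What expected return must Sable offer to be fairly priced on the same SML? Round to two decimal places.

MRP = (7.75% − 3.67%) / (1.31 − 0.32) = 4.1212%
R_f = 3.67% − 0.32 × 4.1212% = 2.3512%
β_Sable = Cov / Var(R_m) = 0.01424 / 0.02367 = 0.6016
E(R_Sable) = R_f + β × MRP = 2.3512% + 0.6016 × 4.1212% = 4.83%

4.83%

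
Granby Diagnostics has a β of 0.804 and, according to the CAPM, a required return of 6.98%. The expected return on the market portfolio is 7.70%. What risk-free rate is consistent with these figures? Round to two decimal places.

4.03%

E(R) = R_f + β(E(R_m) − R_f) = R_f(1 − β) + β·E(R_m)
6.98% = R_f × (1 − 0.804) + 0.804 × 7.70%
6.98% = R_f × 0.196 + 6.19080%
R_f = (6.98% − 6.19080%) / 0.196 = 4.03%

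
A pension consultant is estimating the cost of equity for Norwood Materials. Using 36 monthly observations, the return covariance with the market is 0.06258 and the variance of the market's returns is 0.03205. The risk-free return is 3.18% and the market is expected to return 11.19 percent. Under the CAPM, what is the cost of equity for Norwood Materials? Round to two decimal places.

β = Cov(R_i, R_m) / Var(R_m) = 0.06258 / 0.03205 = 1.9526
MRP = 11.19% − 3.18% = 8.01%
E(R) = R_f + β × MRP = 3.18% + 1.9526 × 8.01% = 18.82%

18.82%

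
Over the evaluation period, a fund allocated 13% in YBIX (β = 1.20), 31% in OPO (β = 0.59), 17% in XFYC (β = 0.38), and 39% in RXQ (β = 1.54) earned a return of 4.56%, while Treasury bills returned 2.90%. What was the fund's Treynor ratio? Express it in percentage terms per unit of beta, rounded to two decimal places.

1.65%

β_P = 0.13×1.20 + 0.31×0.59 + 0.17×0.38 + 0.39×1.54 = 1.0041
Treynor = (R_P − R_f) / β_P = (4.56% − 2.90%) / 1.0041 = 1.66% / 1.0041 = 1.65%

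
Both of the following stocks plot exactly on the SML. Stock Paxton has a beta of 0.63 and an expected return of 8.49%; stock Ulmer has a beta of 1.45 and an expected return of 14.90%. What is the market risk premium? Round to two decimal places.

Both satisfy E(R) = R_f + β·MRP, so the slope of the SML is
MRP = (14.90% − 8.49%) / (1.45 − 0.63) = 6.41% / 0.82 = 7.8171%

7.82%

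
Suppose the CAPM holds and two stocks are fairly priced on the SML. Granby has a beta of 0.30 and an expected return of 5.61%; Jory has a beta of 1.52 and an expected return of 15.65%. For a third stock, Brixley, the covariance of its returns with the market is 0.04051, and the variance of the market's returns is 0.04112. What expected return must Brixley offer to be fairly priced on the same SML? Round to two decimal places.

MRP = (15.65% − 5.61%) / (1.52 − 0.30) = 8.2295%
R_f = 5.61% − 0.30 × 8.2295% = 3.1412%
β_Brixley = Cov / Var(R_m) = 0.04051 / 0.04112 = 0.9852
E(R_Brixley) = R_f + β × MRP = 3.1412% + 0.9852 × 8.2295% = 11.25%

11.25%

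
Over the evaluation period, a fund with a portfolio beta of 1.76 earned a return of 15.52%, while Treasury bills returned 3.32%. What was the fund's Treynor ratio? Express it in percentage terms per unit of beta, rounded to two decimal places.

Treynor = (R_P − R_f) / β_P = (15.52% − 3.32%) / 1.7600 = 12.20% / 1.7600 = 6.93%

6.93%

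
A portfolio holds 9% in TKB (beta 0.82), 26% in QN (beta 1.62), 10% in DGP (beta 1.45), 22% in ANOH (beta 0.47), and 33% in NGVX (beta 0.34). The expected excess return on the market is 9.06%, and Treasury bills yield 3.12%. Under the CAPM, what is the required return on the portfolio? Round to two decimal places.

β_P = Σ w_i β_i = 0.09×0.82 + 0.26×1.62 + 0.10×1.45 + 0.22×0.47 + 0.33×0.34 = 0.8556
E(R_P) = R_f + β_P × MRP = 3.12% + 0.8556 × 9.06% = 10.87%

10.87%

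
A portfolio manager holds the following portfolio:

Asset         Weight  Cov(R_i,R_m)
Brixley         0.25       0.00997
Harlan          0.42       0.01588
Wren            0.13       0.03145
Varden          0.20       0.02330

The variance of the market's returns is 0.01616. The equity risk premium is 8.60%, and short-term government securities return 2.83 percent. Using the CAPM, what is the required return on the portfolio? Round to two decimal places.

12.36%

β_Brixley = 0.00997 / 0.01616 = 0.6170
β_Harlan = 0.01588 / 0.01616 = 0.9827
β_Wren = 0.03145 / 0.01616 = 1.9462
β_Varden = 0.02330 / 0.01616 = 1.4418
β_P = Σ w_i β_i = 0.25×0.6170 + 0.42×0.9827 + 0.13×1.9462 + 0.20×1.4418 = 1.1084
E(R_P) = R_f + β_P × MRP = 2.83% + 1.1084 × 8.60% = 12.36%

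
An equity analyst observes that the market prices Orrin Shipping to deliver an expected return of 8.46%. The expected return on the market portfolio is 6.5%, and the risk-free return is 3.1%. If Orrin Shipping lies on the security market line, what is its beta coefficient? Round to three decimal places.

1.576

MRP = 6.5% − 3.1% = 3.40%
β = (E(R) − R_f) / MRP = (8.46% − 3.1%) / 3.4% = 5.36% / 3.4% = 1.576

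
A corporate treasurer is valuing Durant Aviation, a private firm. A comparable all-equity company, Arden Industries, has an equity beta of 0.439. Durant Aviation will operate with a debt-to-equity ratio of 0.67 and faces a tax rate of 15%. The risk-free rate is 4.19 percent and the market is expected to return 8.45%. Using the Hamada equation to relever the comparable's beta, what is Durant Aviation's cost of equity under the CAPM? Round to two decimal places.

β_L = β_U × [1 + (1 − t)(D/E)] = 0.439 × [1 + (1 − 0.15) × 0.67]
    = 0.439 × [1 + 0.85 × 0.67] = 0.439 × 1.5695 = 0.6890
MRP = 8.45% − 4.19% = 4.26%
E(R) = R_f + β_L × MRP = 4.19% + 0.6890 × 4.26% = 7.13%

7.13%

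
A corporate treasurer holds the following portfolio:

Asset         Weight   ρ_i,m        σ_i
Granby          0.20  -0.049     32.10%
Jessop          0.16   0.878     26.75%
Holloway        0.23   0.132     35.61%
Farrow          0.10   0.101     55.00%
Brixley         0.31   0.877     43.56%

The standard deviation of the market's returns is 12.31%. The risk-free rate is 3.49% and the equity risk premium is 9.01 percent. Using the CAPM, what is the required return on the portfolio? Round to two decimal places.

β_Granby = -0.049 × 32.10% / 12.31% = -0.1278
β_Jessop = 0.878 × 26.75% / 12.31% = 1.9079
β_Holloway = 0.132 × 35.61% / 12.31% = 0.3818
β_Farrow = 0.101 × 55.00% / 12.31% = 0.4513
β_Brixley = 0.877 × 43.56% / 12.31% = 3.1033
β_P = Σ w_i β_i = 0.20×-0.1278 + 0.16×1.9079 + 0.23×0.3818 + 0.10×0.4513 + 0.31×3.1033 = 1.3747
E(R_P) = R_f + β_P × MRP = 3.49% + 1.3747 × 9.01% = 15.88%

15.88%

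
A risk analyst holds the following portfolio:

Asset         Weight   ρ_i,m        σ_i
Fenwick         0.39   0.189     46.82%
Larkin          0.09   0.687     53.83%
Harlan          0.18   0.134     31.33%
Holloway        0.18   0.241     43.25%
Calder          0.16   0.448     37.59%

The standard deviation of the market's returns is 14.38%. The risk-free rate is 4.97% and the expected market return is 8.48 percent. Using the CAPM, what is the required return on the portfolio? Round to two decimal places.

7.92%

β_Fenwick = 0.189 × 46.82% / 14.38% = 0.6154
β_Larkin = 0.687 × 53.83% / 14.38% = 2.5717
β_Harlan = 0.134 × 31.33% / 14.38% = 0.2919
β_Holloway = 0.241 × 43.25% / 14.38% = 0.7248
β_Calder = 0.448 × 37.59% / 14.38% = 1.1711
β_P = Σ w_i β_i = 0.39×0.6154 + 0.09×2.5717 + 0.18×0.2919 + 0.18×0.7248 + 0.16×1.1711 = 0.8418
MRP = 8.48% − 4.97% = 3.51%
E(R_P) = R_f + β_P × MRP = 4.97% + 0.8418 × 3.51% = 7.92%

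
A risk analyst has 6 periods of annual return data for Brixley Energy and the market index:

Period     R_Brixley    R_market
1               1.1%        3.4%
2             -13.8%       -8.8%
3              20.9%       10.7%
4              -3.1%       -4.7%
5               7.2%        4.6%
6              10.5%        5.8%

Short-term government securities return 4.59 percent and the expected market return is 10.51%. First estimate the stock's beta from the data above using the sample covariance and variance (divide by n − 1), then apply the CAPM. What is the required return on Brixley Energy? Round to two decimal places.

Mean R_i = (1.1 − 13.8 + 20.9 − 3.1 + 7.2 + 10.5) / 6 = 3.8000%
Mean R_m = (3.4 − 8.8 + 10.7 − 4.7 + 4.6 + 5.8) / 6 = 1.8333%
Σ(R_i − R̄_i)(R_m − R̄_m) = 415.6000  ⇒  Cov = 415.6000 / 5 = 83.1200
Σ(R_m − R̄_m)² = 260.2133  ⇒  Var(R_m) = 260.2133 / 5 = 52.0427
β = Cov / Var(R_m) = 83.1200 / 52.0427 = 1.5972
MRP = 10.51% − 4.59% = 5.92%
E(R) = R_f + β × MRP = 4.59% + 1.5972 × 5.92% = 14.05%

14.05%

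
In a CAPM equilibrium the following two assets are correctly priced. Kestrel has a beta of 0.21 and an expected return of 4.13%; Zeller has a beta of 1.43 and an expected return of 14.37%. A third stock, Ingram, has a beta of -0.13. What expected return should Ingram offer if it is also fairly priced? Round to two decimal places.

MRP (SML slope) = (14.37% − 4.13%) / (1.43 − 0.21) = 10.24% / 1.22 = 8.3934%
R_f (intercept) = 4.13% − 0.21 × 8.3934% = 2.3674%
E(R_Ingram) = R_f + β × MRP = 2.3674% + -0.13 × 8.3934% = 1.28%

1.28%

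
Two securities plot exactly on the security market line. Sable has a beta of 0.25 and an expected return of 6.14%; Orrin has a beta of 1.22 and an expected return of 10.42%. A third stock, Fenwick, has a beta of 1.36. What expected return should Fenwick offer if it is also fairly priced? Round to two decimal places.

11.04%

MRP (SML slope) = (10.42% − 6.14%) / (1.22 − 0.25) = 4.28% / 0.97 = 4.4124%
R_f (intercept) = 6.14% − 0.25 × 4.4124% = 5.0369%
E(R_Fenwick) = R_f + β × MRP = 5.0369% + 1.36 × 4.4124% = 11.04%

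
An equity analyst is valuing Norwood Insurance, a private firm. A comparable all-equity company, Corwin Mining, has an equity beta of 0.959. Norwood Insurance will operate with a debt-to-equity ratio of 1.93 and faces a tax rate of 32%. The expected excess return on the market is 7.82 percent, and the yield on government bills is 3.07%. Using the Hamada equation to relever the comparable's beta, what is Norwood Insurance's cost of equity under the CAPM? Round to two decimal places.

20.41%

β_L = β_U × [1 + (1 − t)(D/E)] = 0.959 × [1 + (1 − 0.32) × 1.93]
    = 0.959 × [1 + 0.68 × 1.93] = 0.959 × 2.3124 = 2.2176
E(R) = R_f + β_L × MRP = 3.07% + 2.2176 × 7.82% = 20.41%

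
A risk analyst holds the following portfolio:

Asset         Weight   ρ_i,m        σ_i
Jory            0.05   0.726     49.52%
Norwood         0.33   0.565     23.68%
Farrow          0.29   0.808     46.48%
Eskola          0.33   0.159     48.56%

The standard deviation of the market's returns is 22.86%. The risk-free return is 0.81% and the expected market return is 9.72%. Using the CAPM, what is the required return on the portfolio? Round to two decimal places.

β_Jory = 0.726 × 49.52% / 22.86% = 1.5727
β_Norwood = 0.565 × 23.68% / 22.86% = 0.5853
β_Farrow = 0.808 × 46.48% / 22.86% = 1.6429
β_Eskola = 0.159 × 48.56% / 22.86% = 0.3378
β_P = Σ w_i β_i = 0.05×1.5727 + 0.33×0.5853 + 0.29×1.6429 + 0.33×0.3378 = 0.8597
MRP = 9.72% − 0.81% = 8.91%
E(R_P) = R_f + β_P × MRP = 0.81% + 0.8597 × 8.91% = 8.47%

8.47%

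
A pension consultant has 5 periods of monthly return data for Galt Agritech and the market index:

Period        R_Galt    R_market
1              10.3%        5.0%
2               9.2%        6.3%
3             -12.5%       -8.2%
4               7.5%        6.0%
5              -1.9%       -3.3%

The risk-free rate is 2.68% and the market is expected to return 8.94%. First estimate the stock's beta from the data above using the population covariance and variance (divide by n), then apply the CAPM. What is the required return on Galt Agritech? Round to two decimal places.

11.72%

Mean R_i = (10.3 + 9.2 − 12.5 + 7.5 − 1.9) / 5 = 2.5200%
Mean R_m = (5.0 + 6.3 − 8.2 + 6.0 − 3.3) / 5 = 1.1600%
Σ(R_i − R̄_i)(R_m − R̄_m) = 248.6140  ⇒  Cov = 248.6140 / 5 = 49.7228
Σ(R_m − R̄_m)² = 172.0920  ⇒  Var(R_m) = 172.0920 / 5 = 34.4184
β = Cov / Var(R_m) = 49.7228 / 34.4184 = 1.4447
MRP = 8.94% − 2.68% = 6.26%
E(R) = R_f + β × MRP = 2.68% + 1.4447 × 6.26% = 11.72%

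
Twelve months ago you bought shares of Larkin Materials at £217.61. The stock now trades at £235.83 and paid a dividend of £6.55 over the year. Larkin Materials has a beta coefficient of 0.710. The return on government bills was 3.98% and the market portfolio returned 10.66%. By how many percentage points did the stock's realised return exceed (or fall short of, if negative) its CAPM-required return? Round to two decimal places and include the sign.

+2.66%

Realised HPR = (P1 + D1 − P0) / P0 = (235.83 + 6.55 − 217.61) / 217.61 = 24.77 / 217.61 = 11.3827%
MRP = 10.66% − 3.98% = 6.68%
CAPM required = R_f + β·MRP = 3.98% + 0.710 × 6.68% = 8.72280%
α = realised − required = 11.3827% − 8.72280% = +2.66%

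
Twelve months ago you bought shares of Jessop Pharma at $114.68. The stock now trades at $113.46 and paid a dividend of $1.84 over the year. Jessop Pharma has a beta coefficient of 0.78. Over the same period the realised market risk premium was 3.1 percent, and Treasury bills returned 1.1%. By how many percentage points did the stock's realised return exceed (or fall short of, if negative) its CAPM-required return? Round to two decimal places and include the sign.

-2.98%

Realised HPR = (P1 + D1 − P0) / P0 = (113.46 + 1.84 − 114.68) / 114.68 = 0.62 / 114.68 = 0.5406%
CAPM required = R_f + β·MRP = 1.1% + 0.78 × 3.1% = 3.5180%
α = realised − required = 0.5406% − 3.5180% = -2.98%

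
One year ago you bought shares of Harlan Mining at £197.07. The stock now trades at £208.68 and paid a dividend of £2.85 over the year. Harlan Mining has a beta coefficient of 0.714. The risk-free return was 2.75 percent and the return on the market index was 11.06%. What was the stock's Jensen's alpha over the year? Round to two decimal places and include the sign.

-1.35%

Realised HPR = (P1 + D1 − P0) / P0 = (208.68 + 2.85 − 197.07) / 197.07 = 14.46 / 197.07 = 7.3375%
MRP = 11.06% − 2.75% = 8.31%
CAPM required = R_f + β·MRP = 2.75% + 0.714 × 8.31% = 8.68334%
α = realised − required = 7.3375% − 8.68334% = -1.35%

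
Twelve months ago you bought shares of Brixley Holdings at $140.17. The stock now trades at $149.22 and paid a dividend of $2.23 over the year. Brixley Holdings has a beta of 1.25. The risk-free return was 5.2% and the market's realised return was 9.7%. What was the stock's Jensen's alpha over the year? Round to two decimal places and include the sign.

-2.78%

Realised HPR = (P1 + D1 − P0) / P0 = (149.22 + 2.23 − 140.17) / 140.17 = 11.28 / 140.17 = 8.0474%
MRP = 9.7% − 5.2% = 4.50%
CAPM required = R_f + β·MRP = 5.2% + 1.25 × 4.5% = 10.8250%
α = realised − required = 8.0474% − 10.8250% = -2.78%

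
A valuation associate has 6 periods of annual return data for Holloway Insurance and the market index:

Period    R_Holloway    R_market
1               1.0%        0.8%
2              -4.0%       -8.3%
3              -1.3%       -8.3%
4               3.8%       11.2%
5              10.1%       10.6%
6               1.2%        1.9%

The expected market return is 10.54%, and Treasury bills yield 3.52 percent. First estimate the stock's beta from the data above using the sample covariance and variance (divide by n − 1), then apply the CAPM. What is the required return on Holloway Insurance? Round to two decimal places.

6.99%

Mean R_i = (1.0 − 4.0 − 1.3 + 3.8 + 10.1 + 1.2) / 6 = 1.8000%
Mean R_m = (0.8 − 8.3 − 8.3 + 11.2 + 10.6 + 1.9) / 6 = 1.3167%
Σ(R_i − R̄_i)(R_m − R̄_m) = 182.4700  ⇒  Cov = 182.4700 / 5 = 36.4940
Σ(R_m − R̄_m)² = 369.4283  ⇒  Var(R_m) = 369.4283 / 5 = 73.8857
β = Cov / Var(R_m) = 36.4940 / 73.8857 = 0.4939
MRP = 10.54% − 3.52% = 7.02%
E(R) = R_f + β × MRP = 3.52% + 0.4939 × 7.02% = 6.99%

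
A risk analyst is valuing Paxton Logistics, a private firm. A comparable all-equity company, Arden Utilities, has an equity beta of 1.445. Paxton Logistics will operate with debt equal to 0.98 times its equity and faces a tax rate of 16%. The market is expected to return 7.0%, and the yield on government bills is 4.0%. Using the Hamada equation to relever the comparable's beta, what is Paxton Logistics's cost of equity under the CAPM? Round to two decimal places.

β_L = β_U × [1 + (1 − t)(D/E)] = 1.445 × [1 + (1 − 0.16) × 0.98]
    = 1.445 × [1 + 0.84 × 0.98] = 1.445 × 1.8232 = 2.6345
MRP = 7.0% − 4.0% = 3.00%
E(R) = R_f + β_L × MRP = 4.0% + 2.6345 × 3.0% = 11.90%

11.90%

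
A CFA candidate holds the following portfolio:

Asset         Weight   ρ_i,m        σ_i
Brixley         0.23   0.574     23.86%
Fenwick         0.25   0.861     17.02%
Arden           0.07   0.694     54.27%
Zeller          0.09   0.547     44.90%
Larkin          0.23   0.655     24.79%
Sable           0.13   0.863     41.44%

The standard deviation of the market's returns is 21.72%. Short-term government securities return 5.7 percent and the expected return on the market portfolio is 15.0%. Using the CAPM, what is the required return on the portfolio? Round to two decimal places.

β_Brixley = 0.574 × 23.86% / 21.72% = 0.6306
β_Fenwick = 0.861 × 17.02% / 21.72% = 0.6747
β_Arden = 0.694 × 54.27% / 21.72% = 1.7340
β_Zeller = 0.547 × 44.90% / 21.72% = 1.1308
β_Larkin = 0.655 × 24.79% / 21.72% = 0.7476
β_Sable = 0.863 × 41.44% / 21.72% = 1.6465
β_P = Σ w_i β_i = 0.23×0.6306 + 0.25×0.6747 + 0.07×1.7340 + 0.09×1.1308 + 0.23×0.7476 + 0.13×1.6465 = 0.9229
MRP = 15.0% − 5.7% = 9.30%
E(R_P) = R_f + β_P × MRP = 5.7% + 0.9229 × 9.3% = 14.28%

14.28%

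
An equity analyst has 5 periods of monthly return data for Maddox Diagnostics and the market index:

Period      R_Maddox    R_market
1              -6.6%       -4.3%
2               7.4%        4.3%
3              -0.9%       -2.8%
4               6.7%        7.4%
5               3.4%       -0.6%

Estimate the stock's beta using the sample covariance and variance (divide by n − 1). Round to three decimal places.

1.057

Mean R_i = (-6.6 + 7.4 − 0.9 + 6.7 + 3.4) / 5 = 2.0000%
Mean R_m = (-4.3 + 4.3 − 2.8 + 7.4 − 0.6) / 5 = 0.8000%
Σ(R_i − R̄_i)(R_m − R̄_m) = 102.2600  ⇒  Cov = 102.2600 / 4 = 25.5650
Σ(R_m − R̄_m)² = 96.7400  ⇒  Var(R_m) = 96.7400 / 4 = 24.1850
β = Cov / Var(R_m) = 25.5650 / 24.1850 = 1.0571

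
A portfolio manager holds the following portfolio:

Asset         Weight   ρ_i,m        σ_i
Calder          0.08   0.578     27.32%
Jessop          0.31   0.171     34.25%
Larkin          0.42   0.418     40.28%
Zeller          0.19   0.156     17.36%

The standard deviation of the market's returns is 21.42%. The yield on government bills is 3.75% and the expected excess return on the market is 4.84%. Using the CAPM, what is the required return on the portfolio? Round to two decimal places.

β_Calder = 0.578 × 27.32% / 21.42% = 0.7372
β_Jessop = 0.171 × 34.25% / 21.42% = 0.2734
β_Larkin = 0.418 × 40.28% / 21.42% = 0.7860
β_Zeller = 0.156 × 17.36% / 21.42% = 0.1264
β_P = Σ w_i β_i = 0.08×0.7372 + 0.31×0.2734 + 0.42×0.7860 + 0.19×0.1264 = 0.4979
E(R_P) = R_f + β_P × MRP = 3.75% + 0.4979 × 4.84% = 6.16%

6.16%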